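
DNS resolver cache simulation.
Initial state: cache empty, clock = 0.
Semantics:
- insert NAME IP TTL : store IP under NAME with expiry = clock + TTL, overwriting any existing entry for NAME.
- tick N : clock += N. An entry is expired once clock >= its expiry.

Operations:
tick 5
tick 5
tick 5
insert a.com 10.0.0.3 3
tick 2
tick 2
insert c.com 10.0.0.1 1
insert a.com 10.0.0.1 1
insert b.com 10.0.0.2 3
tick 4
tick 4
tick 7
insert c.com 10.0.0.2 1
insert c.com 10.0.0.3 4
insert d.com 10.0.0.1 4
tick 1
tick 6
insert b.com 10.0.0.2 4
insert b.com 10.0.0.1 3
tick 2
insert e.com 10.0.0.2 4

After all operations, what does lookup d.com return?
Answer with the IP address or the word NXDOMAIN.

Answer: NXDOMAIN

Derivation:
Op 1: tick 5 -> clock=5.
Op 2: tick 5 -> clock=10.
Op 3: tick 5 -> clock=15.
Op 4: insert a.com -> 10.0.0.3 (expiry=15+3=18). clock=15
Op 5: tick 2 -> clock=17.
Op 6: tick 2 -> clock=19. purged={a.com}
Op 7: insert c.com -> 10.0.0.1 (expiry=19+1=20). clock=19
Op 8: insert a.com -> 10.0.0.1 (expiry=19+1=20). clock=19
Op 9: insert b.com -> 10.0.0.2 (expiry=19+3=22). clock=19
Op 10: tick 4 -> clock=23. purged={a.com,b.com,c.com}
Op 11: tick 4 -> clock=27.
Op 12: tick 7 -> clock=34.
Op 13: insert c.com -> 10.0.0.2 (expiry=34+1=35). clock=34
Op 14: insert c.com -> 10.0.0.3 (expiry=34+4=38). clock=34
Op 15: insert d.com -> 10.0.0.1 (expiry=34+4=38). clock=34
Op 16: tick 1 -> clock=35.
Op 17: tick 6 -> clock=41. purged={c.com,d.com}
Op 18: insert b.com -> 10.0.0.2 (expiry=41+4=45). clock=41
Op 19: insert b.com -> 10.0.0.1 (expiry=41+3=44). clock=41
Op 20: tick 2 -> clock=43.
Op 21: insert e.com -> 10.0.0.2 (expiry=43+4=47). clock=43
lookup d.com: not in cache (expired or never inserted)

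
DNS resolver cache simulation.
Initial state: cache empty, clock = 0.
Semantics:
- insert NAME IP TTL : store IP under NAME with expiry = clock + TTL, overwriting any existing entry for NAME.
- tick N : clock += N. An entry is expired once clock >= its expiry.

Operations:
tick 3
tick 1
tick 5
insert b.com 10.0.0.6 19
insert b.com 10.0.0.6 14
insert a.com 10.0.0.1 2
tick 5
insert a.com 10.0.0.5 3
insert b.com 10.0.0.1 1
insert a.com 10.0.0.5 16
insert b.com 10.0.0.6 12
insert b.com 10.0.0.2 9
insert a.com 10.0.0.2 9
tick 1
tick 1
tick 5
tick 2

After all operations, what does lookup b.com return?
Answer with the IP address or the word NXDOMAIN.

Answer: NXDOMAIN

Derivation:
Op 1: tick 3 -> clock=3.
Op 2: tick 1 -> clock=4.
Op 3: tick 5 -> clock=9.
Op 4: insert b.com -> 10.0.0.6 (expiry=9+19=28). clock=9
Op 5: insert b.com -> 10.0.0.6 (expiry=9+14=23). clock=9
Op 6: insert a.com -> 10.0.0.1 (expiry=9+2=11). clock=9
Op 7: tick 5 -> clock=14. purged={a.com}
Op 8: insert a.com -> 10.0.0.5 (expiry=14+3=17). clock=14
Op 9: insert b.com -> 10.0.0.1 (expiry=14+1=15). clock=14
Op 10: insert a.com -> 10.0.0.5 (expiry=14+16=30). clock=14
Op 11: insert b.com -> 10.0.0.6 (expiry=14+12=26). clock=14
Op 12: insert b.com -> 10.0.0.2 (expiry=14+9=23). clock=14
Op 13: insert a.com -> 10.0.0.2 (expiry=14+9=23). clock=14
Op 14: tick 1 -> clock=15.
Op 15: tick 1 -> clock=16.
Op 16: tick 5 -> clock=21.
Op 17: tick 2 -> clock=23. purged={a.com,b.com}
lookup b.com: not in cache (expired or never inserted)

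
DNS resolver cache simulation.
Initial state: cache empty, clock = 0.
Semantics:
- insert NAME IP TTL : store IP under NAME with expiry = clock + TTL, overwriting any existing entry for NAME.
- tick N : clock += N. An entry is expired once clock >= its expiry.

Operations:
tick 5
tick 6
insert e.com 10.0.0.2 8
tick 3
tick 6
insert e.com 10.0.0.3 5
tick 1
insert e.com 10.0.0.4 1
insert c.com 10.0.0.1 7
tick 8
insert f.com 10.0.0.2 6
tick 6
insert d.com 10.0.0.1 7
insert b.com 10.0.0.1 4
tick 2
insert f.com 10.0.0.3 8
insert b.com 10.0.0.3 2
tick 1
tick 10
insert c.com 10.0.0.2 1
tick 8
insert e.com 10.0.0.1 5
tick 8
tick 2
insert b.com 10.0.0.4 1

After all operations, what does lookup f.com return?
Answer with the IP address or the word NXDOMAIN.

Answer: NXDOMAIN

Derivation:
Op 1: tick 5 -> clock=5.
Op 2: tick 6 -> clock=11.
Op 3: insert e.com -> 10.0.0.2 (expiry=11+8=19). clock=11
Op 4: tick 3 -> clock=14.
Op 5: tick 6 -> clock=20. purged={e.com}
Op 6: insert e.com -> 10.0.0.3 (expiry=20+5=25). clock=20
Op 7: tick 1 -> clock=21.
Op 8: insert e.com -> 10.0.0.4 (expiry=21+1=22). clock=21
Op 9: insert c.com -> 10.0.0.1 (expiry=21+7=28). clock=21
Op 10: tick 8 -> clock=29. purged={c.com,e.com}
Op 11: insert f.com -> 10.0.0.2 (expiry=29+6=35). clock=29
Op 12: tick 6 -> clock=35. purged={f.com}
Op 13: insert d.com -> 10.0.0.1 (expiry=35+7=42). clock=35
Op 14: insert b.com -> 10.0.0.1 (expiry=35+4=39). clock=35
Op 15: tick 2 -> clock=37.
Op 16: insert f.com -> 10.0.0.3 (expiry=37+8=45). clock=37
Op 17: insert b.com -> 10.0.0.3 (expiry=37+2=39). clock=37
Op 18: tick 1 -> clock=38.
Op 19: tick 10 -> clock=48. purged={b.com,d.com,f.com}
Op 20: insert c.com -> 10.0.0.2 (expiry=48+1=49). clock=48
Op 21: tick 8 -> clock=56. purged={c.com}
Op 22: insert e.com -> 10.0.0.1 (expiry=56+5=61). clock=56
Op 23: tick 8 -> clock=64. purged={e.com}
Op 24: tick 2 -> clock=66.
Op 25: insert b.com -> 10.0.0.4 (expiry=66+1=67). clock=66
lookup f.com: not in cache (expired or never inserted)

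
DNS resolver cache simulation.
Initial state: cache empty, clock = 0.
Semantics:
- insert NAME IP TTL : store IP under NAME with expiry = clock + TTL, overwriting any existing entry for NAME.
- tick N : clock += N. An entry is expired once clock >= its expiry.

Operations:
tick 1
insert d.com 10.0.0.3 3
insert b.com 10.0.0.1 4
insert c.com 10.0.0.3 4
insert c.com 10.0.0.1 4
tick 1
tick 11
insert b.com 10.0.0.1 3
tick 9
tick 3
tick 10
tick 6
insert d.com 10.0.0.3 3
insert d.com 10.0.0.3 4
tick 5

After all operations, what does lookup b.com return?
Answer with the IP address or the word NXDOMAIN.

Op 1: tick 1 -> clock=1.
Op 2: insert d.com -> 10.0.0.3 (expiry=1+3=4). clock=1
Op 3: insert b.com -> 10.0.0.1 (expiry=1+4=5). clock=1
Op 4: insert c.com -> 10.0.0.3 (expiry=1+4=5). clock=1
Op 5: insert c.com -> 10.0.0.1 (expiry=1+4=5). clock=1
Op 6: tick 1 -> clock=2.
Op 7: tick 11 -> clock=13. purged={b.com,c.com,d.com}
Op 8: insert b.com -> 10.0.0.1 (expiry=13+3=16). clock=13
Op 9: tick 9 -> clock=22. purged={b.com}
Op 10: tick 3 -> clock=25.
Op 11: tick 10 -> clock=35.
Op 12: tick 6 -> clock=41.
Op 13: insert d.com -> 10.0.0.3 (expiry=41+3=44). clock=41
Op 14: insert d.com -> 10.0.0.3 (expiry=41+4=45). clock=41
Op 15: tick 5 -> clock=46. purged={d.com}
lookup b.com: not in cache (expired or never inserted)

Answer: NXDOMAIN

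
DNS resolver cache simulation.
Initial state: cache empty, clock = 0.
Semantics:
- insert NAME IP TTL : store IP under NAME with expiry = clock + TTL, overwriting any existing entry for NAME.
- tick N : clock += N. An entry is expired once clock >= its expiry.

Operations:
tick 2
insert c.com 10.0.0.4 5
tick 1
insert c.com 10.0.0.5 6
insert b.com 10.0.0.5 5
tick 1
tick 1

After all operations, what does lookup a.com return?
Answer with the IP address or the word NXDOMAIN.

Op 1: tick 2 -> clock=2.
Op 2: insert c.com -> 10.0.0.4 (expiry=2+5=7). clock=2
Op 3: tick 1 -> clock=3.
Op 4: insert c.com -> 10.0.0.5 (expiry=3+6=9). clock=3
Op 5: insert b.com -> 10.0.0.5 (expiry=3+5=8). clock=3
Op 6: tick 1 -> clock=4.
Op 7: tick 1 -> clock=5.
lookup a.com: not in cache (expired or never inserted)

Answer: NXDOMAIN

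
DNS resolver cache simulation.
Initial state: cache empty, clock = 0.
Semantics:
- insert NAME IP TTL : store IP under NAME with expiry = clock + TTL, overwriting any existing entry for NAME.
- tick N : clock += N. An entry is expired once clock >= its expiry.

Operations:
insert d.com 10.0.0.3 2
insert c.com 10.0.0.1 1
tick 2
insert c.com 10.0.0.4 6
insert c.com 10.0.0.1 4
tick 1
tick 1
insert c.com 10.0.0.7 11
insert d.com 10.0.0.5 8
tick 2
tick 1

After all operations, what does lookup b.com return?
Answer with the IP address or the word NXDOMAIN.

Op 1: insert d.com -> 10.0.0.3 (expiry=0+2=2). clock=0
Op 2: insert c.com -> 10.0.0.1 (expiry=0+1=1). clock=0
Op 3: tick 2 -> clock=2. purged={c.com,d.com}
Op 4: insert c.com -> 10.0.0.4 (expiry=2+6=8). clock=2
Op 5: insert c.com -> 10.0.0.1 (expiry=2+4=6). clock=2
Op 6: tick 1 -> clock=3.
Op 7: tick 1 -> clock=4.
Op 8: insert c.com -> 10.0.0.7 (expiry=4+11=15). clock=4
Op 9: insert d.com -> 10.0.0.5 (expiry=4+8=12). clock=4
Op 10: tick 2 -> clock=6.
Op 11: tick 1 -> clock=7.
lookup b.com: not in cache (expired or never inserted)

Answer: NXDOMAIN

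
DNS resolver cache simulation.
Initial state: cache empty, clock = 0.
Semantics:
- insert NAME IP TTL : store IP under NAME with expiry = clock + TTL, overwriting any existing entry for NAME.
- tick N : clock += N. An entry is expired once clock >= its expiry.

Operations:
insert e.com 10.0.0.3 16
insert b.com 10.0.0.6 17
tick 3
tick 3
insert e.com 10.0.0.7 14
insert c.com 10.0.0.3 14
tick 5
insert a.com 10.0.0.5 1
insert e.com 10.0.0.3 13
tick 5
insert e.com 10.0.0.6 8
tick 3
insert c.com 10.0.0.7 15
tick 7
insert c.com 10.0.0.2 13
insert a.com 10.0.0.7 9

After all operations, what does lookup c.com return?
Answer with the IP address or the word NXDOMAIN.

Answer: 10.0.0.2

Derivation:
Op 1: insert e.com -> 10.0.0.3 (expiry=0+16=16). clock=0
Op 2: insert b.com -> 10.0.0.6 (expiry=0+17=17). clock=0
Op 3: tick 3 -> clock=3.
Op 4: tick 3 -> clock=6.
Op 5: insert e.com -> 10.0.0.7 (expiry=6+14=20). clock=6
Op 6: insert c.com -> 10.0.0.3 (expiry=6+14=20). clock=6
Op 7: tick 5 -> clock=11.
Op 8: insert a.com -> 10.0.0.5 (expiry=11+1=12). clock=11
Op 9: insert e.com -> 10.0.0.3 (expiry=11+13=24). clock=11
Op 10: tick 5 -> clock=16. purged={a.com}
Op 11: insert e.com -> 10.0.0.6 (expiry=16+8=24). clock=16
Op 12: tick 3 -> clock=19. purged={b.com}
Op 13: insert c.com -> 10.0.0.7 (expiry=19+15=34). clock=19
Op 14: tick 7 -> clock=26. purged={e.com}
Op 15: insert c.com -> 10.0.0.2 (expiry=26+13=39). clock=26
Op 16: insert a.com -> 10.0.0.7 (expiry=26+9=35). clock=26
lookup c.com: present, ip=10.0.0.2 expiry=39 > clock=26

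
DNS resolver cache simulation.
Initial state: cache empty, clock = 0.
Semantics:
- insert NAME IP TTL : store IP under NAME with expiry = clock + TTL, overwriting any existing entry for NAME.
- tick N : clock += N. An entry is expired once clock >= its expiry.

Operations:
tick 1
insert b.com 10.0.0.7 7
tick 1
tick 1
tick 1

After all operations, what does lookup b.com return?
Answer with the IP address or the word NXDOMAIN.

Answer: 10.0.0.7

Derivation:
Op 1: tick 1 -> clock=1.
Op 2: insert b.com -> 10.0.0.7 (expiry=1+7=8). clock=1
Op 3: tick 1 -> clock=2.
Op 4: tick 1 -> clock=3.
Op 5: tick 1 -> clock=4.
lookup b.com: present, ip=10.0.0.7 expiry=8 > clock=4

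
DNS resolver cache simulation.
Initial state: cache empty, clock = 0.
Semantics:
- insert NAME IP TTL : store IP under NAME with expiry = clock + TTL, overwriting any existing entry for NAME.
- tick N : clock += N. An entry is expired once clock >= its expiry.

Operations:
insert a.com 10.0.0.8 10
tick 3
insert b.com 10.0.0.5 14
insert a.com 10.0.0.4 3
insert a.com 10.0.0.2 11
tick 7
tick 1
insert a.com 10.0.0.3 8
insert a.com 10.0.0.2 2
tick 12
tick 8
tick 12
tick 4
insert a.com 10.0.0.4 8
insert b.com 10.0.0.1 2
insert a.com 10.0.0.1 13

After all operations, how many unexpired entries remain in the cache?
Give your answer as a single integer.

Op 1: insert a.com -> 10.0.0.8 (expiry=0+10=10). clock=0
Op 2: tick 3 -> clock=3.
Op 3: insert b.com -> 10.0.0.5 (expiry=3+14=17). clock=3
Op 4: insert a.com -> 10.0.0.4 (expiry=3+3=6). clock=3
Op 5: insert a.com -> 10.0.0.2 (expiry=3+11=14). clock=3
Op 6: tick 7 -> clock=10.
Op 7: tick 1 -> clock=11.
Op 8: insert a.com -> 10.0.0.3 (expiry=11+8=19). clock=11
Op 9: insert a.com -> 10.0.0.2 (expiry=11+2=13). clock=11
Op 10: tick 12 -> clock=23. purged={a.com,b.com}
Op 11: tick 8 -> clock=31.
Op 12: tick 12 -> clock=43.
Op 13: tick 4 -> clock=47.
Op 14: insert a.com -> 10.0.0.4 (expiry=47+8=55). clock=47
Op 15: insert b.com -> 10.0.0.1 (expiry=47+2=49). clock=47
Op 16: insert a.com -> 10.0.0.1 (expiry=47+13=60). clock=47
Final cache (unexpired): {a.com,b.com} -> size=2

Answer: 2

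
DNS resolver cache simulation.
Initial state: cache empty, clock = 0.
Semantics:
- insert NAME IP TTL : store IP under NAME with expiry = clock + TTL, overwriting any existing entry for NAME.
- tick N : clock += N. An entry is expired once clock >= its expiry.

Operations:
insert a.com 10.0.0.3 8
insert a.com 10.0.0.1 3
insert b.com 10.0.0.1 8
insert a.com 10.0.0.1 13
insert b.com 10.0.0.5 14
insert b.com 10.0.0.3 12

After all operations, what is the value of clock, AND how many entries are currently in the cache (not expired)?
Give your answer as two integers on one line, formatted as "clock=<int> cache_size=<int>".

Op 1: insert a.com -> 10.0.0.3 (expiry=0+8=8). clock=0
Op 2: insert a.com -> 10.0.0.1 (expiry=0+3=3). clock=0
Op 3: insert b.com -> 10.0.0.1 (expiry=0+8=8). clock=0
Op 4: insert a.com -> 10.0.0.1 (expiry=0+13=13). clock=0
Op 5: insert b.com -> 10.0.0.5 (expiry=0+14=14). clock=0
Op 6: insert b.com -> 10.0.0.3 (expiry=0+12=12). clock=0
Final clock = 0
Final cache (unexpired): {a.com,b.com} -> size=2

Answer: clock=0 cache_size=2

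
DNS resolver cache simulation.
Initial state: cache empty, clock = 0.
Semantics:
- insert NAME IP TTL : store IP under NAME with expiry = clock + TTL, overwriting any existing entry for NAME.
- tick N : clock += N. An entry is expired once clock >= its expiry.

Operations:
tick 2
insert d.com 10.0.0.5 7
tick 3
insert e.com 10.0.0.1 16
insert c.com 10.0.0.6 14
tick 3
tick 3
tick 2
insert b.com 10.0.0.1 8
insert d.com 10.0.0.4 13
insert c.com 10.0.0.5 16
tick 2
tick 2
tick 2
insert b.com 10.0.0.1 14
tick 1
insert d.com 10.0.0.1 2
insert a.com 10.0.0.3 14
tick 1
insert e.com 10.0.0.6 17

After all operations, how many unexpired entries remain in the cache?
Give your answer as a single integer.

Op 1: tick 2 -> clock=2.
Op 2: insert d.com -> 10.0.0.5 (expiry=2+7=9). clock=2
Op 3: tick 3 -> clock=5.
Op 4: insert e.com -> 10.0.0.1 (expiry=5+16=21). clock=5
Op 5: insert c.com -> 10.0.0.6 (expiry=5+14=19). clock=5
Op 6: tick 3 -> clock=8.
Op 7: tick 3 -> clock=11. purged={d.com}
Op 8: tick 2 -> clock=13.
Op 9: insert b.com -> 10.0.0.1 (expiry=13+8=21). clock=13
Op 10: insert d.com -> 10.0.0.4 (expiry=13+13=26). clock=13
Op 11: insert c.com -> 10.0.0.5 (expiry=13+16=29). clock=13
Op 12: tick 2 -> clock=15.
Op 13: tick 2 -> clock=17.
Op 14: tick 2 -> clock=19.
Op 15: insert b.com -> 10.0.0.1 (expiry=19+14=33). clock=19
Op 16: tick 1 -> clock=20.
Op 17: insert d.com -> 10.0.0.1 (expiry=20+2=22). clock=20
Op 18: insert a.com -> 10.0.0.3 (expiry=20+14=34). clock=20
Op 19: tick 1 -> clock=21. purged={e.com}
Op 20: insert e.com -> 10.0.0.6 (expiry=21+17=38). clock=21
Final cache (unexpired): {a.com,b.com,c.com,d.com,e.com} -> size=5

Answer: 5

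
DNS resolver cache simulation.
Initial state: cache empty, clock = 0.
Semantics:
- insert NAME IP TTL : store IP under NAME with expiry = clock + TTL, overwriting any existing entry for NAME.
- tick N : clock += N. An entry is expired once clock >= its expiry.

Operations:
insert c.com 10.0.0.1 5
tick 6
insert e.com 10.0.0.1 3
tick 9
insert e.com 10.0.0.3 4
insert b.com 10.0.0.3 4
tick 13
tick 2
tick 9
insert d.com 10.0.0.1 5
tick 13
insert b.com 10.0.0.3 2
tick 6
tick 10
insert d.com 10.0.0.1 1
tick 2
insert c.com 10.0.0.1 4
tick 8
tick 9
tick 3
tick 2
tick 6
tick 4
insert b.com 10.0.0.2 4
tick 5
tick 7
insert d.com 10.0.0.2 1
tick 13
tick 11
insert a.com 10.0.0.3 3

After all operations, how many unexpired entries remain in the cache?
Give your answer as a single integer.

Op 1: insert c.com -> 10.0.0.1 (expiry=0+5=5). clock=0
Op 2: tick 6 -> clock=6. purged={c.com}
Op 3: insert e.com -> 10.0.0.1 (expiry=6+3=9). clock=6
Op 4: tick 9 -> clock=15. purged={e.com}
Op 5: insert e.com -> 10.0.0.3 (expiry=15+4=19). clock=15
Op 6: insert b.com -> 10.0.0.3 (expiry=15+4=19). clock=15
Op 7: tick 13 -> clock=28. purged={b.com,e.com}
Op 8: tick 2 -> clock=30.
Op 9: tick 9 -> clock=39.
Op 10: insert d.com -> 10.0.0.1 (expiry=39+5=44). clock=39
Op 11: tick 13 -> clock=52. purged={d.com}
Op 12: insert b.com -> 10.0.0.3 (expiry=52+2=54). clock=52
Op 13: tick 6 -> clock=58. purged={b.com}
Op 14: tick 10 -> clock=68.
Op 15: insert d.com -> 10.0.0.1 (expiry=68+1=69). clock=68
Op 16: tick 2 -> clock=70. purged={d.com}
Op 17: insert c.com -> 10.0.0.1 (expiry=70+4=74). clock=70
Op 18: tick 8 -> clock=78. purged={c.com}
Op 19: tick 9 -> clock=87.
Op 20: tick 3 -> clock=90.
Op 21: tick 2 -> clock=92.
Op 22: tick 6 -> clock=98.
Op 23: tick 4 -> clock=102.
Op 24: insert b.com -> 10.0.0.2 (expiry=102+4=106). clock=102
Op 25: tick 5 -> clock=107. purged={b.com}
Op 26: tick 7 -> clock=114.
Op 27: insert d.com -> 10.0.0.2 (expiry=114+1=115). clock=114
Op 28: tick 13 -> clock=127. purged={d.com}
Op 29: tick 11 -> clock=138.
Op 30: insert a.com -> 10.0.0.3 (expiry=138+3=141). clock=138
Final cache (unexpired): {a.com} -> size=1

Answer: 1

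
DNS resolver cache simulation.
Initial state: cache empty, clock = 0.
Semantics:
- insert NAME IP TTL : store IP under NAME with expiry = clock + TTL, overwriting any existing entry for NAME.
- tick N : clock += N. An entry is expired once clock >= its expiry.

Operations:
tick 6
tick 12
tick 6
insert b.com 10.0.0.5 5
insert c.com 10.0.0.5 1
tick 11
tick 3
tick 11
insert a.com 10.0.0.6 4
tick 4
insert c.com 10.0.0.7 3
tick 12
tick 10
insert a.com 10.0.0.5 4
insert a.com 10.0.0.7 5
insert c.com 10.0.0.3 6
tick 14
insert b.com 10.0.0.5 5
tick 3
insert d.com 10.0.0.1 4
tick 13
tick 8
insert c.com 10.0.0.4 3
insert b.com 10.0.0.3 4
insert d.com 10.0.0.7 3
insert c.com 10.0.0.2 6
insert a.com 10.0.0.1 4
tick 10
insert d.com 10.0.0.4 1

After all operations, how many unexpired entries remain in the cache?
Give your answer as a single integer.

Op 1: tick 6 -> clock=6.
Op 2: tick 12 -> clock=18.
Op 3: tick 6 -> clock=24.
Op 4: insert b.com -> 10.0.0.5 (expiry=24+5=29). clock=24
Op 5: insert c.com -> 10.0.0.5 (expiry=24+1=25). clock=24
Op 6: tick 11 -> clock=35. purged={b.com,c.com}
Op 7: tick 3 -> clock=38.
Op 8: tick 11 -> clock=49.
Op 9: insert a.com -> 10.0.0.6 (expiry=49+4=53). clock=49
Op 10: tick 4 -> clock=53. purged={a.com}
Op 11: insert c.com -> 10.0.0.7 (expiry=53+3=56). clock=53
Op 12: tick 12 -> clock=65. purged={c.com}
Op 13: tick 10 -> clock=75.
Op 14: insert a.com -> 10.0.0.5 (expiry=75+4=79). clock=75
Op 15: insert a.com -> 10.0.0.7 (expiry=75+5=80). clock=75
Op 16: insert c.com -> 10.0.0.3 (expiry=75+6=81). clock=75
Op 17: tick 14 -> clock=89. purged={a.com,c.com}
Op 18: insert b.com -> 10.0.0.5 (expiry=89+5=94). clock=89
Op 19: tick 3 -> clock=92.
Op 20: insert d.com -> 10.0.0.1 (expiry=92+4=96). clock=92
Op 21: tick 13 -> clock=105. purged={b.com,d.com}
Op 22: tick 8 -> clock=113.
Op 23: insert c.com -> 10.0.0.4 (expiry=113+3=116). clock=113
Op 24: insert b.com -> 10.0.0.3 (expiry=113+4=117). clock=113
Op 25: insert d.com -> 10.0.0.7 (expiry=113+3=116). clock=113
Op 26: insert c.com -> 10.0.0.2 (expiry=113+6=119). clock=113
Op 27: insert a.com -> 10.0.0.1 (expiry=113+4=117). clock=113
Op 28: tick 10 -> clock=123. purged={a.com,b.com,c.com,d.com}
Op 29: insert d.com -> 10.0.0.4 (expiry=123+1=124). clock=123
Final cache (unexpired): {d.com} -> size=1

Answer: 1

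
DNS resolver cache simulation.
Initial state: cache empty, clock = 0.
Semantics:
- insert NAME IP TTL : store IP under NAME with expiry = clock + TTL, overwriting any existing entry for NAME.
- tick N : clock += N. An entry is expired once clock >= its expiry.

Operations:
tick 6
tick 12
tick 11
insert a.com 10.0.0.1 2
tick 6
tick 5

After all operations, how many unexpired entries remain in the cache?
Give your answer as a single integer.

Answer: 0

Derivation:
Op 1: tick 6 -> clock=6.
Op 2: tick 12 -> clock=18.
Op 3: tick 11 -> clock=29.
Op 4: insert a.com -> 10.0.0.1 (expiry=29+2=31). clock=29
Op 5: tick 6 -> clock=35. purged={a.com}
Op 6: tick 5 -> clock=40.
Final cache (unexpired): {} -> size=0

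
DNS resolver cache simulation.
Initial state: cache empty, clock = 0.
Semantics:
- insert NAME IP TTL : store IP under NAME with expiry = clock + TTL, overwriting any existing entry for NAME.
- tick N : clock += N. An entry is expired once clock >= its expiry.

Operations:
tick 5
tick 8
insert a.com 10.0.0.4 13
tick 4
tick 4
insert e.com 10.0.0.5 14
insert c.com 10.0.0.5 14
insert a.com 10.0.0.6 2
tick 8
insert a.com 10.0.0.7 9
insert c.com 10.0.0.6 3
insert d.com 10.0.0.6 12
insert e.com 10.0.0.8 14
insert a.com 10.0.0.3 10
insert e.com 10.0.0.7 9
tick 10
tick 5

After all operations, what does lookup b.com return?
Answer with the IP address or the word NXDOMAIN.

Op 1: tick 5 -> clock=5.
Op 2: tick 8 -> clock=13.
Op 3: insert a.com -> 10.0.0.4 (expiry=13+13=26). clock=13
Op 4: tick 4 -> clock=17.
Op 5: tick 4 -> clock=21.
Op 6: insert e.com -> 10.0.0.5 (expiry=21+14=35). clock=21
Op 7: insert c.com -> 10.0.0.5 (expiry=21+14=35). clock=21
Op 8: insert a.com -> 10.0.0.6 (expiry=21+2=23). clock=21
Op 9: tick 8 -> clock=29. purged={a.com}
Op 10: insert a.com -> 10.0.0.7 (expiry=29+9=38). clock=29
Op 11: insert c.com -> 10.0.0.6 (expiry=29+3=32). clock=29
Op 12: insert d.com -> 10.0.0.6 (expiry=29+12=41). clock=29
Op 13: insert e.com -> 10.0.0.8 (expiry=29+14=43). clock=29
Op 14: insert a.com -> 10.0.0.3 (expiry=29+10=39). clock=29
Op 15: insert e.com -> 10.0.0.7 (expiry=29+9=38). clock=29
Op 16: tick 10 -> clock=39. purged={a.com,c.com,e.com}
Op 17: tick 5 -> clock=44. purged={d.com}
lookup b.com: not in cache (expired or never inserted)

Answer: NXDOMAIN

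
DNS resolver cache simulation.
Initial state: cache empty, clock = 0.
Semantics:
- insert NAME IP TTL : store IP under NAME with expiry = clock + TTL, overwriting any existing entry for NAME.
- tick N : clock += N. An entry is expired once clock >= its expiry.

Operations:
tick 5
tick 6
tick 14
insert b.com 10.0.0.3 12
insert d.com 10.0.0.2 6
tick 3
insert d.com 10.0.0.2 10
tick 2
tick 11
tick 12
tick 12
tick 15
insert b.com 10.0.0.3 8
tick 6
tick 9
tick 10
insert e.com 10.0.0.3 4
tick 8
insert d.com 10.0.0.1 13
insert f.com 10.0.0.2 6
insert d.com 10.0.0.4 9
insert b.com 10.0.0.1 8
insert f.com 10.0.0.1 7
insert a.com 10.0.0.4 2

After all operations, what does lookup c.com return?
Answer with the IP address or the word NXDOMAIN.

Op 1: tick 5 -> clock=5.
Op 2: tick 6 -> clock=11.
Op 3: tick 14 -> clock=25.
Op 4: insert b.com -> 10.0.0.3 (expiry=25+12=37). clock=25
Op 5: insert d.com -> 10.0.0.2 (expiry=25+6=31). clock=25
Op 6: tick 3 -> clock=28.
Op 7: insert d.com -> 10.0.0.2 (expiry=28+10=38). clock=28
Op 8: tick 2 -> clock=30.
Op 9: tick 11 -> clock=41. purged={b.com,d.com}
Op 10: tick 12 -> clock=53.
Op 11: tick 12 -> clock=65.
Op 12: tick 15 -> clock=80.
Op 13: insert b.com -> 10.0.0.3 (expiry=80+8=88). clock=80
Op 14: tick 6 -> clock=86.
Op 15: tick 9 -> clock=95. purged={b.com}
Op 16: tick 10 -> clock=105.
Op 17: insert e.com -> 10.0.0.3 (expiry=105+4=109). clock=105
Op 18: tick 8 -> clock=113. purged={e.com}
Op 19: insert d.com -> 10.0.0.1 (expiry=113+13=126). clock=113
Op 20: insert f.com -> 10.0.0.2 (expiry=113+6=119). clock=113
Op 21: insert d.com -> 10.0.0.4 (expiry=113+9=122). clock=113
Op 22: insert b.com -> 10.0.0.1 (expiry=113+8=121). clock=113
Op 23: insert f.com -> 10.0.0.1 (expiry=113+7=120). clock=113
Op 24: insert a.com -> 10.0.0.4 (expiry=113+2=115). clock=113
lookup c.com: not in cache (expired or never inserted)

Answer: NXDOMAIN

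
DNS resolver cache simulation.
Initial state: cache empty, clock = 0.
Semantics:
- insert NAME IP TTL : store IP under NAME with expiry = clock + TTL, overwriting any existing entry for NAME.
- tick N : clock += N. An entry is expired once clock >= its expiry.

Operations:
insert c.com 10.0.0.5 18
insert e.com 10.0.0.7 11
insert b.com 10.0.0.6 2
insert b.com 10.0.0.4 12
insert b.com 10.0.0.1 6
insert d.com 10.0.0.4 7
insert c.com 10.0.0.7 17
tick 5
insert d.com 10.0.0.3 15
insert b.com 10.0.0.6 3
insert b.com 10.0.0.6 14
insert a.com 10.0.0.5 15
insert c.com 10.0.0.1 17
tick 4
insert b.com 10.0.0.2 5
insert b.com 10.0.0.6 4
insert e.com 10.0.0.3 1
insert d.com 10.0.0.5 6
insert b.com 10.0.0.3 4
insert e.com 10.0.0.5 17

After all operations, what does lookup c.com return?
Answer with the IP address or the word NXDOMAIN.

Answer: 10.0.0.1

Derivation:
Op 1: insert c.com -> 10.0.0.5 (expiry=0+18=18). clock=0
Op 2: insert e.com -> 10.0.0.7 (expiry=0+11=11). clock=0
Op 3: insert b.com -> 10.0.0.6 (expiry=0+2=2). clock=0
Op 4: insert b.com -> 10.0.0.4 (expiry=0+12=12). clock=0
Op 5: insert b.com -> 10.0.0.1 (expiry=0+6=6). clock=0
Op 6: insert d.com -> 10.0.0.4 (expiry=0+7=7). clock=0
Op 7: insert c.com -> 10.0.0.7 (expiry=0+17=17). clock=0
Op 8: tick 5 -> clock=5.
Op 9: insert d.com -> 10.0.0.3 (expiry=5+15=20). clock=5
Op 10: insert b.com -> 10.0.0.6 (expiry=5+3=8). clock=5
Op 11: insert b.com -> 10.0.0.6 (expiry=5+14=19). clock=5
Op 12: insert a.com -> 10.0.0.5 (expiry=5+15=20). clock=5
Op 13: insert c.com -> 10.0.0.1 (expiry=5+17=22). clock=5
Op 14: tick 4 -> clock=9.
Op 15: insert b.com -> 10.0.0.2 (expiry=9+5=14). clock=9
Op 16: insert b.com -> 10.0.0.6 (expiry=9+4=13). clock=9
Op 17: insert e.com -> 10.0.0.3 (expiry=9+1=10). clock=9
Op 18: insert d.com -> 10.0.0.5 (expiry=9+6=15). clock=9
Op 19: insert b.com -> 10.0.0.3 (expiry=9+4=13). clock=9
Op 20: insert e.com -> 10.0.0.5 (expiry=9+17=26). clock=9
lookup c.com: present, ip=10.0.0.1 expiry=22 > clock=9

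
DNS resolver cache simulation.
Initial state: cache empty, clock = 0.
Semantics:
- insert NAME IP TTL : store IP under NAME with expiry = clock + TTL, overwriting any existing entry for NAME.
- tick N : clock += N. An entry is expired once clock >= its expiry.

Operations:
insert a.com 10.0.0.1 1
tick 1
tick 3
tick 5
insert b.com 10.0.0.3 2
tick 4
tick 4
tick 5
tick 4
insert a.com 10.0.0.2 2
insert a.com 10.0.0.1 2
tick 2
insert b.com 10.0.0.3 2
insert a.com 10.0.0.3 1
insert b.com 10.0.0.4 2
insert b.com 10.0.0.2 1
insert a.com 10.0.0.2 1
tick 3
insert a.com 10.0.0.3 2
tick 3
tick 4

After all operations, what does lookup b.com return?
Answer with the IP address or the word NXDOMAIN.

Answer: NXDOMAIN

Derivation:
Op 1: insert a.com -> 10.0.0.1 (expiry=0+1=1). clock=0
Op 2: tick 1 -> clock=1. purged={a.com}
Op 3: tick 3 -> clock=4.
Op 4: tick 5 -> clock=9.
Op 5: insert b.com -> 10.0.0.3 (expiry=9+2=11). clock=9
Op 6: tick 4 -> clock=13. purged={b.com}
Op 7: tick 4 -> clock=17.
Op 8: tick 5 -> clock=22.
Op 9: tick 4 -> clock=26.
Op 10: insert a.com -> 10.0.0.2 (expiry=26+2=28). clock=26
Op 11: insert a.com -> 10.0.0.1 (expiry=26+2=28). clock=26
Op 12: tick 2 -> clock=28. purged={a.com}
Op 13: insert b.com -> 10.0.0.3 (expiry=28+2=30). clock=28
Op 14: insert a.com -> 10.0.0.3 (expiry=28+1=29). clock=28
Op 15: insert b.com -> 10.0.0.4 (expiry=28+2=30). clock=28
Op 16: insert b.com -> 10.0.0.2 (expiry=28+1=29). clock=28
Op 17: insert a.com -> 10.0.0.2 (expiry=28+1=29). clock=28
Op 18: tick 3 -> clock=31. purged={a.com,b.com}
Op 19: insert a.com -> 10.0.0.3 (expiry=31+2=33). clock=31
Op 20: tick 3 -> clock=34. purged={a.com}
Op 21: tick 4 -> clock=38.
lookup b.com: not in cache (expired or never inserted)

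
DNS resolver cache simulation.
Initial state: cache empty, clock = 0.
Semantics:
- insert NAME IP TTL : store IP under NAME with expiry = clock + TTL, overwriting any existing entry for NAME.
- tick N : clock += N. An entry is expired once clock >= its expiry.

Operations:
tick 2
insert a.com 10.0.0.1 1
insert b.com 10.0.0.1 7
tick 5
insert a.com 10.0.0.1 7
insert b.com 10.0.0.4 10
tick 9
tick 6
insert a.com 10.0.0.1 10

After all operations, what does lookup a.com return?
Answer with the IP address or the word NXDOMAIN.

Answer: 10.0.0.1

Derivation:
Op 1: tick 2 -> clock=2.
Op 2: insert a.com -> 10.0.0.1 (expiry=2+1=3). clock=2
Op 3: insert b.com -> 10.0.0.1 (expiry=2+7=9). clock=2
Op 4: tick 5 -> clock=7. purged={a.com}
Op 5: insert a.com -> 10.0.0.1 (expiry=7+7=14). clock=7
Op 6: insert b.com -> 10.0.0.4 (expiry=7+10=17). clock=7
Op 7: tick 9 -> clock=16. purged={a.com}
Op 8: tick 6 -> clock=22. purged={b.com}
Op 9: insert a.com -> 10.0.0.1 (expiry=22+10=32). clock=22
lookup a.com: present, ip=10.0.0.1 expiry=32 > clock=22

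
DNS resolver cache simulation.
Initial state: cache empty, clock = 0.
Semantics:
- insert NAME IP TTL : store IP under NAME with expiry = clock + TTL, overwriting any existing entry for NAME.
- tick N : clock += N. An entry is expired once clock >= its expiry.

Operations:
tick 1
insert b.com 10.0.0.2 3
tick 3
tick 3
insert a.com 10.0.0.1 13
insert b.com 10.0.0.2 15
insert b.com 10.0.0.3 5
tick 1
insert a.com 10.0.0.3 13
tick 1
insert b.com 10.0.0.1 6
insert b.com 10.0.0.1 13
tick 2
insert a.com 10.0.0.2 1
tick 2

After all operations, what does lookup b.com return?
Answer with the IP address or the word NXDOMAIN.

Answer: 10.0.0.1

Derivation:
Op 1: tick 1 -> clock=1.
Op 2: insert b.com -> 10.0.0.2 (expiry=1+3=4). clock=1
Op 3: tick 3 -> clock=4. purged={b.com}
Op 4: tick 3 -> clock=7.
Op 5: insert a.com -> 10.0.0.1 (expiry=7+13=20). clock=7
Op 6: insert b.com -> 10.0.0.2 (expiry=7+15=22). clock=7
Op 7: insert b.com -> 10.0.0.3 (expiry=7+5=12). clock=7
Op 8: tick 1 -> clock=8.
Op 9: insert a.com -> 10.0.0.3 (expiry=8+13=21). clock=8
Op 10: tick 1 -> clock=9.
Op 11: insert b.com -> 10.0.0.1 (expiry=9+6=15). clock=9
Op 12: insert b.com -> 10.0.0.1 (expiry=9+13=22). clock=9
Op 13: tick 2 -> clock=11.
Op 14: insert a.com -> 10.0.0.2 (expiry=11+1=12). clock=11
Op 15: tick 2 -> clock=13. purged={a.com}
lookup b.com: present, ip=10.0.0.1 expiry=22 > clock=13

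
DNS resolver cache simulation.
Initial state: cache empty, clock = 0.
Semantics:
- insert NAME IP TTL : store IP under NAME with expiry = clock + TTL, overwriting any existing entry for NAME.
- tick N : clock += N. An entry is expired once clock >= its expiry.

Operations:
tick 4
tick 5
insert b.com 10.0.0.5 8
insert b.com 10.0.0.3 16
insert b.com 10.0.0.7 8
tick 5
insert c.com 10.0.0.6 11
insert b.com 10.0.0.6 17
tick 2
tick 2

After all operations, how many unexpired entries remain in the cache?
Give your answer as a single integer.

Answer: 2

Derivation:
Op 1: tick 4 -> clock=4.
Op 2: tick 5 -> clock=9.
Op 3: insert b.com -> 10.0.0.5 (expiry=9+8=17). clock=9
Op 4: insert b.com -> 10.0.0.3 (expiry=9+16=25). clock=9
Op 5: insert b.com -> 10.0.0.7 (expiry=9+8=17). clock=9
Op 6: tick 5 -> clock=14.
Op 7: insert c.com -> 10.0.0.6 (expiry=14+11=25). clock=14
Op 8: insert b.com -> 10.0.0.6 (expiry=14+17=31). clock=14
Op 9: tick 2 -> clock=16.
Op 10: tick 2 -> clock=18.
Final cache (unexpired): {b.com,c.com} -> size=2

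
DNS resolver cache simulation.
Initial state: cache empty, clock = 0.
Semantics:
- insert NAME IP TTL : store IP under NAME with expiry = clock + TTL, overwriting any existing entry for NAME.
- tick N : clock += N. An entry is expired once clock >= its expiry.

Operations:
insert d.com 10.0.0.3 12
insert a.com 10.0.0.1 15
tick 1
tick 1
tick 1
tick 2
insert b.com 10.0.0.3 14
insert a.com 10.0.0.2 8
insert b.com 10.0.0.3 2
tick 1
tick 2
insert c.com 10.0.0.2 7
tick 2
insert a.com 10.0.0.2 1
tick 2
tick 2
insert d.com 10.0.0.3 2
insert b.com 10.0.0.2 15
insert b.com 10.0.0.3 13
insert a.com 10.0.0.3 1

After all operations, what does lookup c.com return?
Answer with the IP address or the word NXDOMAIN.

Answer: 10.0.0.2

Derivation:
Op 1: insert d.com -> 10.0.0.3 (expiry=0+12=12). clock=0
Op 2: insert a.com -> 10.0.0.1 (expiry=0+15=15). clock=0
Op 3: tick 1 -> clock=1.
Op 4: tick 1 -> clock=2.
Op 5: tick 1 -> clock=3.
Op 6: tick 2 -> clock=5.
Op 7: insert b.com -> 10.0.0.3 (expiry=5+14=19). clock=5
Op 8: insert a.com -> 10.0.0.2 (expiry=5+8=13). clock=5
Op 9: insert b.com -> 10.0.0.3 (expiry=5+2=7). clock=5
Op 10: tick 1 -> clock=6.
Op 11: tick 2 -> clock=8. purged={b.com}
Op 12: insert c.com -> 10.0.0.2 (expiry=8+7=15). clock=8
Op 13: tick 2 -> clock=10.
Op 14: insert a.com -> 10.0.0.2 (expiry=10+1=11). clock=10
Op 15: tick 2 -> clock=12. purged={a.com,d.com}
Op 16: tick 2 -> clock=14.
Op 17: insert d.com -> 10.0.0.3 (expiry=14+2=16). clock=14
Op 18: insert b.com -> 10.0.0.2 (expiry=14+15=29). clock=14
Op 19: insert b.com -> 10.0.0.3 (expiry=14+13=27). clock=14
Op 20: insert a.com -> 10.0.0.3 (expiry=14+1=15). clock=14
lookup c.com: present, ip=10.0.0.2 expiry=15 > clock=14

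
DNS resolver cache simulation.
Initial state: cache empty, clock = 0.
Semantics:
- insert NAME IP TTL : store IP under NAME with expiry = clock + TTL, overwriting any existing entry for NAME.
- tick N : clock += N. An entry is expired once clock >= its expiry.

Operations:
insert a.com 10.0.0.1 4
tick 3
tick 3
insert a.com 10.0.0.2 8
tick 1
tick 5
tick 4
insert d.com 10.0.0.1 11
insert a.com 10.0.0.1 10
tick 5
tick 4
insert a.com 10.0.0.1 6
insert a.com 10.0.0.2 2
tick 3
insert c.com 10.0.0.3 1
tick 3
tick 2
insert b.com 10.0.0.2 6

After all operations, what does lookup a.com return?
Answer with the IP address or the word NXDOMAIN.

Op 1: insert a.com -> 10.0.0.1 (expiry=0+4=4). clock=0
Op 2: tick 3 -> clock=3.
Op 3: tick 3 -> clock=6. purged={a.com}
Op 4: insert a.com -> 10.0.0.2 (expiry=6+8=14). clock=6
Op 5: tick 1 -> clock=7.
Op 6: tick 5 -> clock=12.
Op 7: tick 4 -> clock=16. purged={a.com}
Op 8: insert d.com -> 10.0.0.1 (expiry=16+11=27). clock=16
Op 9: insert a.com -> 10.0.0.1 (expiry=16+10=26). clock=16
Op 10: tick 5 -> clock=21.
Op 11: tick 4 -> clock=25.
Op 12: insert a.com -> 10.0.0.1 (expiry=25+6=31). clock=25
Op 13: insert a.com -> 10.0.0.2 (expiry=25+2=27). clock=25
Op 14: tick 3 -> clock=28. purged={a.com,d.com}
Op 15: insert c.com -> 10.0.0.3 (expiry=28+1=29). clock=28
Op 16: tick 3 -> clock=31. purged={c.com}
Op 17: tick 2 -> clock=33.
Op 18: insert b.com -> 10.0.0.2 (expiry=33+6=39). clock=33
lookup a.com: not in cache (expired or never inserted)

Answer: NXDOMAIN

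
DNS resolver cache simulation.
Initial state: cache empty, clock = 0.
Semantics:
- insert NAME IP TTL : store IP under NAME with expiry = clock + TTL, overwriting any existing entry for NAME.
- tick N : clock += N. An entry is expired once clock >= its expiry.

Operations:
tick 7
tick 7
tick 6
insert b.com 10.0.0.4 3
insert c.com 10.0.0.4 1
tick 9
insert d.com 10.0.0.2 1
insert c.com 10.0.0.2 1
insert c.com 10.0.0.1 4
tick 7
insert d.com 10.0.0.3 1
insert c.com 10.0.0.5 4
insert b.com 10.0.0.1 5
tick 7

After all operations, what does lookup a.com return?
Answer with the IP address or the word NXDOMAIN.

Op 1: tick 7 -> clock=7.
Op 2: tick 7 -> clock=14.
Op 3: tick 6 -> clock=20.
Op 4: insert b.com -> 10.0.0.4 (expiry=20+3=23). clock=20
Op 5: insert c.com -> 10.0.0.4 (expiry=20+1=21). clock=20
Op 6: tick 9 -> clock=29. purged={b.com,c.com}
Op 7: insert d.com -> 10.0.0.2 (expiry=29+1=30). clock=29
Op 8: insert c.com -> 10.0.0.2 (expiry=29+1=30). clock=29
Op 9: insert c.com -> 10.0.0.1 (expiry=29+4=33). clock=29
Op 10: tick 7 -> clock=36. purged={c.com,d.com}
Op 11: insert d.com -> 10.0.0.3 (expiry=36+1=37). clock=36
Op 12: insert c.com -> 10.0.0.5 (expiry=36+4=40). clock=36
Op 13: insert b.com -> 10.0.0.1 (expiry=36+5=41). clock=36
Op 14: tick 7 -> clock=43. purged={b.com,c.com,d.com}
lookup a.com: not in cache (expired or never inserted)

Answer: NXDOMAIN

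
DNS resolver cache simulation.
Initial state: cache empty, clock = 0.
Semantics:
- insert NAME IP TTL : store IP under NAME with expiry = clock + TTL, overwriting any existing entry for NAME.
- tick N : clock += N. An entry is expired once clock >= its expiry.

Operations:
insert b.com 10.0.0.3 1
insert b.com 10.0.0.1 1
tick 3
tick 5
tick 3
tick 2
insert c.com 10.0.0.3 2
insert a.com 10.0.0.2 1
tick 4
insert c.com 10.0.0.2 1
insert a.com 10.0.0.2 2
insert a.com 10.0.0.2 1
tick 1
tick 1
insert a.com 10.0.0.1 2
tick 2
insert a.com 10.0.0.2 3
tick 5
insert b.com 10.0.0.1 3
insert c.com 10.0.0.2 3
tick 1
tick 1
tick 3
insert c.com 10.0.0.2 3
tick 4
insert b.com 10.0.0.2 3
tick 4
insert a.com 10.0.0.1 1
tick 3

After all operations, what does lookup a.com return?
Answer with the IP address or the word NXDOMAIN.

Answer: NXDOMAIN

Derivation:
Op 1: insert b.com -> 10.0.0.3 (expiry=0+1=1). clock=0
Op 2: insert b.com -> 10.0.0.1 (expiry=0+1=1). clock=0
Op 3: tick 3 -> clock=3. purged={b.com}
Op 4: tick 5 -> clock=8.
Op 5: tick 3 -> clock=11.
Op 6: tick 2 -> clock=13.
Op 7: insert c.com -> 10.0.0.3 (expiry=13+2=15). clock=13
Op 8: insert a.com -> 10.0.0.2 (expiry=13+1=14). clock=13
Op 9: tick 4 -> clock=17. purged={a.com,c.com}
Op 10: insert c.com -> 10.0.0.2 (expiry=17+1=18). clock=17
Op 11: insert a.com -> 10.0.0.2 (expiry=17+2=19). clock=17
Op 12: insert a.com -> 10.0.0.2 (expiry=17+1=18). clock=17
Op 13: tick 1 -> clock=18. purged={a.com,c.com}
Op 14: tick 1 -> clock=19.
Op 15: insert a.com -> 10.0.0.1 (expiry=19+2=21). clock=19
Op 16: tick 2 -> clock=21. purged={a.com}
Op 17: insert a.com -> 10.0.0.2 (expiry=21+3=24). clock=21
Op 18: tick 5 -> clock=26. purged={a.com}
Op 19: insert b.com -> 10.0.0.1 (expiry=26+3=29). clock=26
Op 20: insert c.com -> 10.0.0.2 (expiry=26+3=29). clock=26
Op 21: tick 1 -> clock=27.
Op 22: tick 1 -> clock=28.
Op 23: tick 3 -> clock=31. purged={b.com,c.com}
Op 24: insert c.com -> 10.0.0.2 (expiry=31+3=34). clock=31
Op 25: tick 4 -> clock=35. purged={c.com}
Op 26: insert b.com -> 10.0.0.2 (expiry=35+3=38). clock=35
Op 27: tick 4 -> clock=39. purged={b.com}
Op 28: insert a.com -> 10.0.0.1 (expiry=39+1=40). clock=39
Op 29: tick 3 -> clock=42. purged={a.com}
lookup a.com: not in cache (expired or never inserted)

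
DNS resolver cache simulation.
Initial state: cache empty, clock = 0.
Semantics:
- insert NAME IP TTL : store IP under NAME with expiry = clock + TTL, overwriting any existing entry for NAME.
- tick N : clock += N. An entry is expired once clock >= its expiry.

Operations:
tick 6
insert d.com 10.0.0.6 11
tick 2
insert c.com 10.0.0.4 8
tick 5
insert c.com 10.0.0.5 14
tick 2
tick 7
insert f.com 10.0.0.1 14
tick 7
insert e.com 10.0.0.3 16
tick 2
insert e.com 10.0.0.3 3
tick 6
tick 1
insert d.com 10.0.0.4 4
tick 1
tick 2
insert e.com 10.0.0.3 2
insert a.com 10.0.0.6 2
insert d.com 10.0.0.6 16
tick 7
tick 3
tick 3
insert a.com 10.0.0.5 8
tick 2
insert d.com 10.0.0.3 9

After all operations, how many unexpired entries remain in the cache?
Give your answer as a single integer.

Op 1: tick 6 -> clock=6.
Op 2: insert d.com -> 10.0.0.6 (expiry=6+11=17). clock=6
Op 3: tick 2 -> clock=8.
Op 4: insert c.com -> 10.0.0.4 (expiry=8+8=16). clock=8
Op 5: tick 5 -> clock=13.
Op 6: insert c.com -> 10.0.0.5 (expiry=13+14=27). clock=13
Op 7: tick 2 -> clock=15.
Op 8: tick 7 -> clock=22. purged={d.com}
Op 9: insert f.com -> 10.0.0.1 (expiry=22+14=36). clock=22
Op 10: tick 7 -> clock=29. purged={c.com}
Op 11: insert e.com -> 10.0.0.3 (expiry=29+16=45). clock=29
Op 12: tick 2 -> clock=31.
Op 13: insert e.com -> 10.0.0.3 (expiry=31+3=34). clock=31
Op 14: tick 6 -> clock=37. purged={e.com,f.com}
Op 15: tick 1 -> clock=38.
Op 16: insert d.com -> 10.0.0.4 (expiry=38+4=42). clock=38
Op 17: tick 1 -> clock=39.
Op 18: tick 2 -> clock=41.
Op 19: insert e.com -> 10.0.0.3 (expiry=41+2=43). clock=41
Op 20: insert a.com -> 10.0.0.6 (expiry=41+2=43). clock=41
Op 21: insert d.com -> 10.0.0.6 (expiry=41+16=57). clock=41
Op 22: tick 7 -> clock=48. purged={a.com,e.com}
Op 23: tick 3 -> clock=51.
Op 24: tick 3 -> clock=54.
Op 25: insert a.com -> 10.0.0.5 (expiry=54+8=62). clock=54
Op 26: tick 2 -> clock=56.
Op 27: insert d.com -> 10.0.0.3 (expiry=56+9=65). clock=56
Final cache (unexpired): {a.com,d.com} -> size=2

Answer: 2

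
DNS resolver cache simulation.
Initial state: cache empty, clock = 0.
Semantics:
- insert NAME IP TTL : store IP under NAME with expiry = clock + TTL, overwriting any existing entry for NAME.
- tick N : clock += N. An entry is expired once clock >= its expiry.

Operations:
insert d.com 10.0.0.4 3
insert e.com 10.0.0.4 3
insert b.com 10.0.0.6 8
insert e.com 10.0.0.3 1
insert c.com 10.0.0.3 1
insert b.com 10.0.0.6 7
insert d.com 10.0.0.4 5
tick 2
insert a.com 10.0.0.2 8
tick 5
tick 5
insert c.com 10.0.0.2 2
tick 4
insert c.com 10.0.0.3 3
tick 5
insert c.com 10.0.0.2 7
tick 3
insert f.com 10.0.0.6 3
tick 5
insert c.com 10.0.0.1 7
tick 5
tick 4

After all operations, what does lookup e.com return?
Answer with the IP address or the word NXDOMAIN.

Answer: NXDOMAIN

Derivation:
Op 1: insert d.com -> 10.0.0.4 (expiry=0+3=3). clock=0
Op 2: insert e.com -> 10.0.0.4 (expiry=0+3=3). clock=0
Op 3: insert b.com -> 10.0.0.6 (expiry=0+8=8). clock=0
Op 4: insert e.com -> 10.0.0.3 (expiry=0+1=1). clock=0
Op 5: insert c.com -> 10.0.0.3 (expiry=0+1=1). clock=0
Op 6: insert b.com -> 10.0.0.6 (expiry=0+7=7). clock=0
Op 7: insert d.com -> 10.0.0.4 (expiry=0+5=5). clock=0
Op 8: tick 2 -> clock=2. purged={c.com,e.com}
Op 9: insert a.com -> 10.0.0.2 (expiry=2+8=10). clock=2
Op 10: tick 5 -> clock=7. purged={b.com,d.com}
Op 11: tick 5 -> clock=12. purged={a.com}
Op 12: insert c.com -> 10.0.0.2 (expiry=12+2=14). clock=12
Op 13: tick 4 -> clock=16. purged={c.com}
Op 14: insert c.com -> 10.0.0.3 (expiry=16+3=19). clock=16
Op 15: tick 5 -> clock=21. purged={c.com}
Op 16: insert c.com -> 10.0.0.2 (expiry=21+7=28). clock=21
Op 17: tick 3 -> clock=24.
Op 18: insert f.com -> 10.0.0.6 (expiry=24+3=27). clock=24
Op 19: tick 5 -> clock=29. purged={c.com,f.com}
Op 20: insert c.com -> 10.0.0.1 (expiry=29+7=36). clock=29
Op 21: tick 5 -> clock=34.
Op 22: tick 4 -> clock=38. purged={c.com}
lookup e.com: not in cache (expired or never inserted)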